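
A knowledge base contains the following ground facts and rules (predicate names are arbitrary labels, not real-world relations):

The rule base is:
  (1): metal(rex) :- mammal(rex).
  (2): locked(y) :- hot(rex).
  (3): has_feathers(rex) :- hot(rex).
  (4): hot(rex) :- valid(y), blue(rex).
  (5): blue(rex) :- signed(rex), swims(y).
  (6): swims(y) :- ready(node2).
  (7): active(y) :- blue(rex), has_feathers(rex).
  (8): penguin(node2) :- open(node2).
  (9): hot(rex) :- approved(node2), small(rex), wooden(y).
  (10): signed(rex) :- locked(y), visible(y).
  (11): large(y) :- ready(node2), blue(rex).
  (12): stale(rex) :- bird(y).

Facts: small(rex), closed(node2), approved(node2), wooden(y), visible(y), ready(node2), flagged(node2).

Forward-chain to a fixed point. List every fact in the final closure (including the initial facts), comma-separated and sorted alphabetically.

[1] (6) [swims(y) :- ready(node2).]; (9) [hot(rex) :- approved(node2), small(rex), wooden(y).]. ⇒ new: swims(y), hot(rex).
[2] (2) [locked(y) :- hot(rex).]; (3) [has_feathers(rex) :- hot(rex).]. ⇒ new: locked(y), has_feathers(rex).
[3] (10) [signed(rex) :- locked(y), visible(y).]. ⇒ new: signed(rex).
[4] (5) [blue(rex) :- signed(rex), swims(y).]. ⇒ new: blue(rex).
[5] (7) [active(y) :- blue(rex), has_feathers(rex).]; (11) [large(y) :- ready(node2), blue(rex).]. ⇒ new: active(y), large(y).

active(y), approved(node2), blue(rex), closed(node2), flagged(node2), has_feathers(rex), hot(rex), large(y), locked(y), ready(node2), signed(rex), small(rex), swims(y), visible(y), wooden(y)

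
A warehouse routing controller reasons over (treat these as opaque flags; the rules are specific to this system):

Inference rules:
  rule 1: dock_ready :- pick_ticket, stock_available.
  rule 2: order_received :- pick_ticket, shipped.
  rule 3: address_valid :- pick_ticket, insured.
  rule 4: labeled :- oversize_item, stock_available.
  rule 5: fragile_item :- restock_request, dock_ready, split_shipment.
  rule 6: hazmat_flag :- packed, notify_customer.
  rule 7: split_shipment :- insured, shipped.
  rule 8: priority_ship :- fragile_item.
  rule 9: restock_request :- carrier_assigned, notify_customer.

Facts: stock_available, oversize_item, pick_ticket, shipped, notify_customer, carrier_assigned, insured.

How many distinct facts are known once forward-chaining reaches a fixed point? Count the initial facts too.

[1] rule 1 [dock_ready :- pick_ticket, stock_available.]; rule 2 [order_received :- pick_ticket, shipped.]; rule 3 [address_valid :- pick_ticket, insured.]; rule 4 [labeled :- oversize_item, stock_available.]; rule 7 [split_shipment :- insured, shipped.]; rule 9 [restock_request :- carrier_assigned, notify_customer.]. ⇒ new: dock_ready, order_received, address_valid, labeled, split_shipment, restock_request.
[2] rule 5 [fragile_item :- restock_request, dock_ready, split_shipment.]. ⇒ new: fragile_item.
[3] rule 8 [priority_ship :- fragile_item.]. ⇒ new: priority_ship.
Closure: {address_valid, carrier_assigned, dock_ready, fragile_item, insured, labeled, notify_customer, order_received, oversize_item, pick_ticket, priority_ship, restock_request, shipped, split_shipment, stock_available} — 15 facts.

15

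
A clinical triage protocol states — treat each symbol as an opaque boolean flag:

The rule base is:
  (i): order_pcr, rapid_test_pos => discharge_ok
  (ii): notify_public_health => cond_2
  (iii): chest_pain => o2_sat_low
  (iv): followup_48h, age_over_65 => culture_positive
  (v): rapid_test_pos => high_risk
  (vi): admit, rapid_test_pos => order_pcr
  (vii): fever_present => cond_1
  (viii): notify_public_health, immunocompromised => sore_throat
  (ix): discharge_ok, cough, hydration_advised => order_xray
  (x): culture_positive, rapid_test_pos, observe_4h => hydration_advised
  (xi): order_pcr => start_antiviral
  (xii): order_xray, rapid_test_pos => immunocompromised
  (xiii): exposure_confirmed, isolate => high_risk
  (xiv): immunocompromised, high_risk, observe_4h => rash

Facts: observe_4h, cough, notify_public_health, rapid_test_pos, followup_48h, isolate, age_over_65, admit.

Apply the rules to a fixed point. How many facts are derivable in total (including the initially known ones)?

19

[1] (ii) [notify_public_health => cond_2]; (iv) [followup_48h, age_over_65 => culture_positive]; (v) [rapid_test_pos => high_risk]; (vi) [admit, rapid_test_pos => order_pcr]. ⇒ new: cond_2, culture_positive, high_risk, order_pcr.
[2] (i) [order_pcr, rapid_test_pos => discharge_ok]; (x) [culture_positive, rapid_test_pos, observe_4h => hydration_advised]; (xi) [order_pcr => start_antiviral]. ⇒ new: discharge_ok, hydration_advised, start_antiviral.
[3] (ix) [discharge_ok, cough, hydration_advised => order_xray]. ⇒ new: order_xray.
[4] (xii) [order_xray, rapid_test_pos => immunocompromised]. ⇒ new: immunocompromised.
[5] (viii) [notify_public_health, immunocompromised => sore_throat]; (xiv) [immunocompromised, high_risk, observe_4h => rash]. ⇒ new: sore_throat, rash.
Closure: {admit, age_over_65, cond_2, cough, culture_positive, discharge_ok, followup_48h, high_risk, hydration_advised, immunocompromised, isolate, notify_public_health, observe_4h, order_pcr, order_xray, rapid_test_pos, rash, sore_throat, start_antiviral} — 19 facts.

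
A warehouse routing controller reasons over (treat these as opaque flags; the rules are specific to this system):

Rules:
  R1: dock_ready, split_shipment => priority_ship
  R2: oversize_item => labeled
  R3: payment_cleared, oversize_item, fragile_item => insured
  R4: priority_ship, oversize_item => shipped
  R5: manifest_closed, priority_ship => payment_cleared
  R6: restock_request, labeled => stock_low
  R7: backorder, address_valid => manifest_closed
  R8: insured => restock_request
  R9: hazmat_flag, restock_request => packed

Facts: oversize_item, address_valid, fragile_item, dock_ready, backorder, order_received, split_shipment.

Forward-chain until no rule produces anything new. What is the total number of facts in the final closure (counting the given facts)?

Round 1: R1 [dock_ready, split_shipment => priority_ship]; R2 [oversize_item => labeled]; R7 [backorder, address_valid => manifest_closed]. New: priority_ship, labeled, manifest_closed.
Round 2: R4 [priority_ship, oversize_item => shipped]; R5 [manifest_closed, priority_ship => payment_cleared]. New: shipped, payment_cleared.
Round 3: R3 [payment_cleared, oversize_item, fragile_item => insured]. New: insured.
Round 4: R8 [insured => restock_request]. New: restock_request.
Round 5: R6 [restock_request, labeled => stock_low]. New: stock_low.
Closure: {address_valid, backorder, dock_ready, fragile_item, insured, labeled, manifest_closed, order_received, oversize_item, payment_cleared, priority_ship, restock_request, shipped, split_shipment, stock_low} — 15 facts.

15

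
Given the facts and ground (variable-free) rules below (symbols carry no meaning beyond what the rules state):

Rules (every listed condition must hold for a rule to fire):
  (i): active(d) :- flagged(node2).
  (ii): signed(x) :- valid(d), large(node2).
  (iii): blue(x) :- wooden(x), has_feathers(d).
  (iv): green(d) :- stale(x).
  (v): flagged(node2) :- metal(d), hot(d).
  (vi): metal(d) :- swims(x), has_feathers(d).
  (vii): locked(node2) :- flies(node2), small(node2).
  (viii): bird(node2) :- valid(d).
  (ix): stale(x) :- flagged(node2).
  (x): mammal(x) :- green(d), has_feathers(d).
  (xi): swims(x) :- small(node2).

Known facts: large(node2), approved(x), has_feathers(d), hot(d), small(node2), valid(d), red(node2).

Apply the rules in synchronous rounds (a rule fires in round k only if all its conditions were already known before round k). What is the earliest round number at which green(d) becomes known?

5

Round 1: (ii) [signed(x) :- valid(d), large(node2).]; (viii) [bird(node2) :- valid(d).]; (xi) [swims(x) :- small(node2).]. New: signed(x), bird(node2), swims(x).
Round 2: (vi) [metal(d) :- swims(x), has_feathers(d).]. New: metal(d).
Round 3: (v) [flagged(node2) :- metal(d), hot(d).]. New: flagged(node2).
Round 4: (i) [active(d) :- flagged(node2).]; (ix) [stale(x) :- flagged(node2).]. New: active(d), stale(x).
Round 5: (iv) [green(d) :- stale(x).]. New: green(d).
green(d) first appears in round 5.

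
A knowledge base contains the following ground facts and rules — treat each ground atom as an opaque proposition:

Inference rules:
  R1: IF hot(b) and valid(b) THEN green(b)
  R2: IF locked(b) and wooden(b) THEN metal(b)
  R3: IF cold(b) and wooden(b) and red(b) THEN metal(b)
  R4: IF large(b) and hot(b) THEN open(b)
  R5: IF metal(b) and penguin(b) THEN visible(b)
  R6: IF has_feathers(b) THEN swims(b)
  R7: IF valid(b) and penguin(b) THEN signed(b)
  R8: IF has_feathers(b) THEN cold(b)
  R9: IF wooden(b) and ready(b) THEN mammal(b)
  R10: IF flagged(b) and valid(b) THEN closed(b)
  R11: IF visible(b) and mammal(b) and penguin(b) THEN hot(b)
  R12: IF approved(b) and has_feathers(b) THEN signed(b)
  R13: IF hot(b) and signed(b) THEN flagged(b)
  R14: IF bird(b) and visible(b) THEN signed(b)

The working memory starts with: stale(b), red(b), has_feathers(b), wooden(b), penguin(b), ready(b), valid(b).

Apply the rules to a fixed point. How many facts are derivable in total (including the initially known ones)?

17

Round 1 — R6, R7, R8, R9, derive swims(b), signed(b), cold(b), mammal(b).
Round 2 — R3, derive metal(b).
Round 3 — R5, derive visible(b).
Round 4 — R11, derive hot(b).
Round 5 — R1, R13, derive green(b), flagged(b).
Round 6 — R10, derive closed(b).
Closure: {closed(b), cold(b), flagged(b), green(b), has_feathers(b), hot(b), mammal(b), metal(b), penguin(b), ready(b), red(b), signed(b), stale(b), swims(b), valid(b), visible(b), wooden(b)} — 17 facts.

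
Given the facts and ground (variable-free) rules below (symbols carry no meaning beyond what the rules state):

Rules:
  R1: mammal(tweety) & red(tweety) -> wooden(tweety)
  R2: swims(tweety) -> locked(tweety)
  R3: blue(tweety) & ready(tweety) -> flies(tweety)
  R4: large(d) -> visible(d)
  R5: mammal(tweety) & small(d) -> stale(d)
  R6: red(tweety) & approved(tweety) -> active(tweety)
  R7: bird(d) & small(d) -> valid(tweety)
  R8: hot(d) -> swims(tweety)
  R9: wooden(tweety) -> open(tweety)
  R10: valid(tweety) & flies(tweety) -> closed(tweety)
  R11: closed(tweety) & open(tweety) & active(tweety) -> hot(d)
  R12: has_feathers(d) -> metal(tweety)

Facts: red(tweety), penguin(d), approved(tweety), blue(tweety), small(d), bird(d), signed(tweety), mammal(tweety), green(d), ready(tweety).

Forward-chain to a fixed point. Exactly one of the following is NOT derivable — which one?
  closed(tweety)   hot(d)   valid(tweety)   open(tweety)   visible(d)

[1] R1 [mammal(tweety) & red(tweety) -> wooden(tweety)]; R3 [blue(tweety) & ready(tweety) -> flies(tweety)]; R5 [mammal(tweety) & small(d) -> stale(d)]; R6 [red(tweety) & approved(tweety) -> active(tweety)]; R7 [bird(d) & small(d) -> valid(tweety)]. ⇒ new: wooden(tweety), flies(tweety), stale(d), active(tweety), valid(tweety).
[2] R9 [wooden(tweety) -> open(tweety)]; R10 [valid(tweety) & flies(tweety) -> closed(tweety)]. ⇒ new: open(tweety), closed(tweety).
[3] R11 [closed(tweety) & open(tweety) & active(tweety) -> hot(d)]. ⇒ new: hot(d).
[4] R8 [hot(d) -> swims(tweety)]. ⇒ new: swims(tweety).
[5] R2 [swims(tweety) -> locked(tweety)]. ⇒ new: locked(tweety).
Derived: valid(tweety) (round 1), open(tweety) (round 2), hot(d) (round 3), closed(tweety) (round 2). visible(d) never appears in any round.

visible(d)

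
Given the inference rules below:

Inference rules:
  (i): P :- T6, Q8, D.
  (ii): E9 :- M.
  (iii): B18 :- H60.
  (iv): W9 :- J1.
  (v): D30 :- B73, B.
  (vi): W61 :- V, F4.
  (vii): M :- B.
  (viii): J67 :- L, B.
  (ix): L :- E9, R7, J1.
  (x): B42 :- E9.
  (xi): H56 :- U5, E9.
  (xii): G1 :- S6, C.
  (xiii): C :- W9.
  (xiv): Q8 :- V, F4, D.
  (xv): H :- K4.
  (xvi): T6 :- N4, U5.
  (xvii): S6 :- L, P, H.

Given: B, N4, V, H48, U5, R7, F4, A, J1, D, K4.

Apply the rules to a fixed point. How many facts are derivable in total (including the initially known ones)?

26

[1] (iv) [W9 :- J1.]; (vi) [W61 :- V, F4.]; (vii) [M :- B.]; (xiv) [Q8 :- V, F4, D.]; (xv) [H :- K4.]; (xvi) [T6 :- N4, U5.]. ⇒ new: W9, W61, M, Q8, H, T6.
[2] (i) [P :- T6, Q8, D.]; (ii) [E9 :- M.]; (xiii) [C :- W9.]. ⇒ new: P, E9, C.
[3] (ix) [L :- E9, R7, J1.]; (x) [B42 :- E9.]; (xi) [H56 :- U5, E9.]. ⇒ new: L, B42, H56.
[4] (viii) [J67 :- L, B.]; (xvii) [S6 :- L, P, H.]. ⇒ new: J67, S6.
[5] (xii) [G1 :- S6, C.]. ⇒ new: G1.
Closure: {A, B, B42, C, D, E9, F4, G1, H, H48, H56, J1, J67, K4, L, M, N4, P, Q8, R7, S6, T6, U5, V, W61, W9} — 26 facts.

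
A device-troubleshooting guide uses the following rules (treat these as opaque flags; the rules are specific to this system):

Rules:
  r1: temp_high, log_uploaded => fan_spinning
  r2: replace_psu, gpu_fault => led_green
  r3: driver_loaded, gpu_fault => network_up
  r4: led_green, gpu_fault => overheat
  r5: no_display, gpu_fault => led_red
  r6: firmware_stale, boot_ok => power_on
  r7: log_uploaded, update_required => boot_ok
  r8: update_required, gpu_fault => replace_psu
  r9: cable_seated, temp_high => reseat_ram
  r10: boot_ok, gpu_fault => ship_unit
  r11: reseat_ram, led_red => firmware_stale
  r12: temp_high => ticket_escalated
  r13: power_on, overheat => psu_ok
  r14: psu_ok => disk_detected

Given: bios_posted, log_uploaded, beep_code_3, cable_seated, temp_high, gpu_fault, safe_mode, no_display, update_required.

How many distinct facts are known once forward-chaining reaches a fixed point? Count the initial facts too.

22

[1] r1 [temp_high, log_uploaded => fan_spinning]; r5 [no_display, gpu_fault => led_red]; r7 [log_uploaded, update_required => boot_ok]; r8 [update_required, gpu_fault => replace_psu]; r9 [cable_seated, temp_high => reseat_ram]; r12 [temp_high => ticket_escalated]. ⇒ new: fan_spinning, led_red, boot_ok, replace_psu, reseat_ram, ticket_escalated.
[2] r2 [replace_psu, gpu_fault => led_green]; r10 [boot_ok, gpu_fault => ship_unit]; r11 [reseat_ram, led_red => firmware_stale]. ⇒ new: led_green, ship_unit, firmware_stale.
[3] r4 [led_green, gpu_fault => overheat]; r6 [firmware_stale, boot_ok => power_on]. ⇒ new: overheat, power_on.
[4] r13 [power_on, overheat => psu_ok]. ⇒ new: psu_ok.
[5] r14 [psu_ok => disk_detected]. ⇒ new: disk_detected.
Closure: {beep_code_3, bios_posted, boot_ok, cable_seated, disk_detected, fan_spinning, firmware_stale, gpu_fault, led_green, led_red, log_uploaded, no_display, overheat, power_on, psu_ok, replace_psu, reseat_ram, safe_mode, ship_unit, temp_high, ticket_escalated, update_required} — 22 facts.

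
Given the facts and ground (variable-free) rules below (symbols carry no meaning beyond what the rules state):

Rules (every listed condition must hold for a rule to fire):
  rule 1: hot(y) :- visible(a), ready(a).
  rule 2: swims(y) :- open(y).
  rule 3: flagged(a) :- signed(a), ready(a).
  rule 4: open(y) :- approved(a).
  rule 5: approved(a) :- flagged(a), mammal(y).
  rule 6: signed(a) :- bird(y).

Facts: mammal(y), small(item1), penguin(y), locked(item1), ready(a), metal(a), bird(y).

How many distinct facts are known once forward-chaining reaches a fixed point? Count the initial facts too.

12

Round 1: rule 6 [signed(a) :- bird(y).]. New: signed(a).
Round 2: rule 3 [flagged(a) :- signed(a), ready(a).]. New: flagged(a).
Round 3: rule 5 [approved(a) :- flagged(a), mammal(y).]. New: approved(a).
Round 4: rule 4 [open(y) :- approved(a).]. New: open(y).
Round 5: rule 2 [swims(y) :- open(y).]. New: swims(y).
Closure: {approved(a), bird(y), flagged(a), locked(item1), mammal(y), metal(a), open(y), penguin(y), ready(a), signed(a), small(item1), swims(y)} — 12 facts.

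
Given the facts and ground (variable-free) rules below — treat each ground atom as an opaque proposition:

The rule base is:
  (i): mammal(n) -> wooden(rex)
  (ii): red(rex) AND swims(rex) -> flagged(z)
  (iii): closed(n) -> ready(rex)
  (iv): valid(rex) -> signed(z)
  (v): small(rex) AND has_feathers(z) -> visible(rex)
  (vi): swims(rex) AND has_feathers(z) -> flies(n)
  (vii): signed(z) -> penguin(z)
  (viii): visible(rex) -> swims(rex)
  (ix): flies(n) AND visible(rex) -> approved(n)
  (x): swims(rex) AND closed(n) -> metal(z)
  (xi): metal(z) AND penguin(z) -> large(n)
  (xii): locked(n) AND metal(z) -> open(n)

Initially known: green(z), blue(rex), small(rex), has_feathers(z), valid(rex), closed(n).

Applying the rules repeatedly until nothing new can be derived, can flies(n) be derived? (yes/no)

Round 1: (iii) [closed(n) -> ready(rex)]; (iv) [valid(rex) -> signed(z)]; (v) [small(rex) AND has_feathers(z) -> visible(rex)]. New: ready(rex), signed(z), visible(rex).
Round 2: (vii) [signed(z) -> penguin(z)]; (viii) [visible(rex) -> swims(rex)]. New: penguin(z), swims(rex).
Round 3: (vi) [swims(rex) AND has_feathers(z) -> flies(n)]; (x) [swims(rex) AND closed(n) -> metal(z)]. New: flies(n), metal(z).
Round 4: (ix) [flies(n) AND visible(rex) -> approved(n)]; (xi) [metal(z) AND penguin(z) -> large(n)]. New: approved(n), large(n).
flies(n) appears in round 3, so it is derivable.

yes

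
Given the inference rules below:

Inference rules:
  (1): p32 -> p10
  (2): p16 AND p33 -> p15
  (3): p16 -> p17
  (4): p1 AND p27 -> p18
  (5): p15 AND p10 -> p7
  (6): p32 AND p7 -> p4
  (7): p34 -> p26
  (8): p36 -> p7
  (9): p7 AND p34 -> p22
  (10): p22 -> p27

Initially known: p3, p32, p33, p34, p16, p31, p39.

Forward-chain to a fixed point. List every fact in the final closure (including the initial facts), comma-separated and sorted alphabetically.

p10, p15, p16, p17, p22, p26, p27, p3, p31, p32, p33, p34, p39, p4, p7

[1] (1) [p32 -> p10]; (2) [p16 AND p33 -> p15]; (3) [p16 -> p17]; (7) [p34 -> p26]. ⇒ new: p10, p15, p17, p26.
[2] (5) [p15 AND p10 -> p7]. ⇒ new: p7.
[3] (6) [p32 AND p7 -> p4]; (9) [p7 AND p34 -> p22]. ⇒ new: p4, p22.
[4] (10) [p22 -> p27]. ⇒ new: p27.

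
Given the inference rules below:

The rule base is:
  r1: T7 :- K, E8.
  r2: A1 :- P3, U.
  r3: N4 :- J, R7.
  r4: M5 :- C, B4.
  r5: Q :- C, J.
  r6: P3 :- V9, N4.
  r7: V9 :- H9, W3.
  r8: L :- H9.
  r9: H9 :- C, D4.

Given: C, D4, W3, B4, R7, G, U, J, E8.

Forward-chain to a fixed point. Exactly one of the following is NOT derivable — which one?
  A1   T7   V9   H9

T7

Round 1 — r3, r4, r5, r9, derive N4, M5, Q, H9.
Round 2 — r7, r8, derive V9, L.
Round 3 — r6, derive P3.
Round 4 — r2, derive A1.
Derived: A1 (round 4), V9 (round 2), H9 (round 1). T7 never appears in any round.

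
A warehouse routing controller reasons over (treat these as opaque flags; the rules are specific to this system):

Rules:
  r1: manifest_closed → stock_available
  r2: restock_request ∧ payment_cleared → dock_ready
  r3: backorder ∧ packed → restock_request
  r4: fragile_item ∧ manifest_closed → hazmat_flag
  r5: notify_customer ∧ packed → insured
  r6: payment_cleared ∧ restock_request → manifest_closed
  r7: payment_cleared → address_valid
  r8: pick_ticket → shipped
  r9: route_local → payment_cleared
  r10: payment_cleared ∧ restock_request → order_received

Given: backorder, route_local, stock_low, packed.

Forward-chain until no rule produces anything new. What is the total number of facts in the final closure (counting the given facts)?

11

Round 1: r3 [backorder ∧ packed → restock_request]; r9 [route_local → payment_cleared]. New: restock_request, payment_cleared.
Round 2: r2 [restock_request ∧ payment_cleared → dock_ready]; r6 [payment_cleared ∧ restock_request → manifest_closed]; r7 [payment_cleared → address_valid]; r10 [payment_cleared ∧ restock_request → order_received]. New: dock_ready, manifest_closed, address_valid, order_received.
Round 3: r1 [manifest_closed → stock_available]. New: stock_available.
Closure: {address_valid, backorder, dock_ready, manifest_closed, order_received, packed, payment_cleared, restock_request, route_local, stock_available, stock_low} — 11 facts.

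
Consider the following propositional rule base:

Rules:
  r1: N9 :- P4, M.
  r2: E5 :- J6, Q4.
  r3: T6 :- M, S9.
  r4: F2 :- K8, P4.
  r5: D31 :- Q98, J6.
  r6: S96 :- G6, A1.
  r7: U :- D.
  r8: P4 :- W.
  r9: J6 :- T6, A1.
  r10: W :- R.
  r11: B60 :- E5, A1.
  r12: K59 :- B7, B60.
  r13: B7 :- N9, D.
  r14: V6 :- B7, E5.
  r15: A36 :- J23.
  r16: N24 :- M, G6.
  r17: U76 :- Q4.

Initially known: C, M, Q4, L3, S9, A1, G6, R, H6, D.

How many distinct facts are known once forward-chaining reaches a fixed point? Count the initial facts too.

Round 1 — r3, r6, r7, r10, r16, r17, derive T6, S96, U, W, N24, U76.
Round 2 — r8, r9, derive P4, J6.
Round 3 — r1, r2, derive N9, E5.
Round 4 — r11, r13, derive B60, B7.
Round 5 — r12, r14, derive K59, V6.
Closure: {A1, B60, B7, C, D, E5, G6, H6, J6, K59, L3, M, N24, N9, P4, Q4, R, S9, S96, T6, U, U76, V6, W} — 24 facts.

24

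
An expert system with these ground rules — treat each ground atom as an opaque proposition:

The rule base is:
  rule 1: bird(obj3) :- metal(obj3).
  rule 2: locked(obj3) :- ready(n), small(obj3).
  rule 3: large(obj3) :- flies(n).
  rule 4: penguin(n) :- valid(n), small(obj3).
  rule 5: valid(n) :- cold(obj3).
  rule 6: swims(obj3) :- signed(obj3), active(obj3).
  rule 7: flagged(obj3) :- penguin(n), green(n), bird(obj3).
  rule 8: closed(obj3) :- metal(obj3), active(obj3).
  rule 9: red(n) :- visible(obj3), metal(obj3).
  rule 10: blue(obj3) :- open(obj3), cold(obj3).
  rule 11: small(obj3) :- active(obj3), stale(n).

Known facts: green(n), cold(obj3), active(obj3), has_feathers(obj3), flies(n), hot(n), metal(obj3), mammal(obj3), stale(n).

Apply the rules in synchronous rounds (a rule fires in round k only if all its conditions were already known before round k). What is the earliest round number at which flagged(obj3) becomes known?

3

Round 1 — rule 1, rule 3, rule 5, rule 8, rule 11, derive bird(obj3), large(obj3), valid(n), closed(obj3), small(obj3).
Round 2 — rule 4, derive penguin(n).
Round 3 — rule 7, derive flagged(obj3).
flagged(obj3) first appears in round 3.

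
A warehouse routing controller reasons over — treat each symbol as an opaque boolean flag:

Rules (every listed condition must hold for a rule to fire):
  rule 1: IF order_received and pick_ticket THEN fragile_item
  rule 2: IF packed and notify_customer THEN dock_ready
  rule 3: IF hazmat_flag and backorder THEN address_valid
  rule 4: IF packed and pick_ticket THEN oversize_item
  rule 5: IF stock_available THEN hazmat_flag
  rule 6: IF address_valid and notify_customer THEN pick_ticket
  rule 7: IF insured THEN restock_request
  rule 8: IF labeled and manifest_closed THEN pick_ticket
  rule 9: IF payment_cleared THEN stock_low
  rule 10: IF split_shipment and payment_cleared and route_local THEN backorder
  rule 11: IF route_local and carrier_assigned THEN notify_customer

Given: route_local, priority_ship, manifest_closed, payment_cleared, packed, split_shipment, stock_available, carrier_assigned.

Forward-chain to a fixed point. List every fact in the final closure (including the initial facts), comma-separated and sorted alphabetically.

address_valid, backorder, carrier_assigned, dock_ready, hazmat_flag, manifest_closed, notify_customer, oversize_item, packed, payment_cleared, pick_ticket, priority_ship, route_local, split_shipment, stock_available, stock_low

[1] rule 5 [IF stock_available THEN hazmat_flag]; rule 9 [IF payment_cleared THEN stock_low]; rule 10 [IF split_shipment and payment_cleared and route_local THEN backorder]; rule 11 [IF route_local and carrier_assigned THEN notify_customer]. ⇒ new: hazmat_flag, stock_low, backorder, notify_customer.
[2] rule 2 [IF packed and notify_customer THEN dock_ready]; rule 3 [IF hazmat_flag and backorder THEN address_valid]. ⇒ new: dock_ready, address_valid.
[3] rule 6 [IF address_valid and notify_customer THEN pick_ticket]. ⇒ new: pick_ticket.
[4] rule 4 [IF packed and pick_ticket THEN oversize_item]. ⇒ new: oversize_item.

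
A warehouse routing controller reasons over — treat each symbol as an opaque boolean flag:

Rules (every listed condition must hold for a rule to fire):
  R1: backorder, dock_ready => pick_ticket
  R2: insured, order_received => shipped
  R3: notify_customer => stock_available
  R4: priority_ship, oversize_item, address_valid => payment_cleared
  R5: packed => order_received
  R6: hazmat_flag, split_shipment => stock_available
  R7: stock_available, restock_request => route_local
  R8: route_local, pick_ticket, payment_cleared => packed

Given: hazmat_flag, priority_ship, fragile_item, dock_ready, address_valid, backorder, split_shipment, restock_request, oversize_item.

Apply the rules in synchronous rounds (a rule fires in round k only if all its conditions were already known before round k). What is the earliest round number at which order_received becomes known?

Round 1 — R1, R4, R6, derive pick_ticket, payment_cleared, stock_available.
Round 2 — R7, derive route_local.
Round 3 — R8, derive packed.
Round 4 — R5, derive order_received.
order_received first appears in round 4.

4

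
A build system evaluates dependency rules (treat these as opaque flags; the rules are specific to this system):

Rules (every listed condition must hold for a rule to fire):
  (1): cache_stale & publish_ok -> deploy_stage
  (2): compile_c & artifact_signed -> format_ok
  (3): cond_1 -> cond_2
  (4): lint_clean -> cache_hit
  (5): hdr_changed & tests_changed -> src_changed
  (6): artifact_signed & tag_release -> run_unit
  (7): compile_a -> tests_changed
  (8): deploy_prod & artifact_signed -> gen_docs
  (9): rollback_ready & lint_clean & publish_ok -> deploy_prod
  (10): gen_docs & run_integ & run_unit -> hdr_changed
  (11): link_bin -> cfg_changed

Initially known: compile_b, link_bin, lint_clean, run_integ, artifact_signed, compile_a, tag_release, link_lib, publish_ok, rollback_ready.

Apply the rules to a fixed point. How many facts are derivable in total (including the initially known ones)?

[1] (4) [lint_clean -> cache_hit]; (6) [artifact_signed & tag_release -> run_unit]; (7) [compile_a -> tests_changed]; (9) [rollback_ready & lint_clean & publish_ok -> deploy_prod]; (11) [link_bin -> cfg_changed]. ⇒ new: cache_hit, run_unit, tests_changed, deploy_prod, cfg_changed.
[2] (8) [deploy_prod & artifact_signed -> gen_docs]. ⇒ new: gen_docs.
[3] (10) [gen_docs & run_integ & run_unit -> hdr_changed]. ⇒ new: hdr_changed.
[4] (5) [hdr_changed & tests_changed -> src_changed]. ⇒ new: src_changed.
Closure: {artifact_signed, cache_hit, cfg_changed, compile_a, compile_b, deploy_prod, gen_docs, hdr_changed, link_bin, link_lib, lint_clean, publish_ok, rollback_ready, run_integ, run_unit, src_changed, tag_release, tests_changed} — 18 facts.

18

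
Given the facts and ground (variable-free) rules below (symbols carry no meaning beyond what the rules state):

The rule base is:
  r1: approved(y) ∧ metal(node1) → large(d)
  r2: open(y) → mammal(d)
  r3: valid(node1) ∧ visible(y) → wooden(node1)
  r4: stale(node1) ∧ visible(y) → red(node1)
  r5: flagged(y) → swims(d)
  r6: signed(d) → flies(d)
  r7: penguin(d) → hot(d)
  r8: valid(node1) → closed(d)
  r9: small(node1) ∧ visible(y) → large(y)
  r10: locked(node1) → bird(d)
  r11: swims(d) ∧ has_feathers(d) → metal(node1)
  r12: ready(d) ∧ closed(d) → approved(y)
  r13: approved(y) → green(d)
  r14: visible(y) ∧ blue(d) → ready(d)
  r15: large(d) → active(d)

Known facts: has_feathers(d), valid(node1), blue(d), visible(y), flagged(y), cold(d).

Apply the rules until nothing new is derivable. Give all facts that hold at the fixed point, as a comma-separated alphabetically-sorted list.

Round 1: r3 [valid(node1) ∧ visible(y) → wooden(node1)]; r5 [flagged(y) → swims(d)]; r8 [valid(node1) → closed(d)]; r14 [visible(y) ∧ blue(d) → ready(d)]. New: wooden(node1), swims(d), closed(d), ready(d).
Round 2: r11 [swims(d) ∧ has_feathers(d) → metal(node1)]; r12 [ready(d) ∧ closed(d) → approved(y)]. New: metal(node1), approved(y).
Round 3: r1 [approved(y) ∧ metal(node1) → large(d)]; r13 [approved(y) → green(d)]. New: large(d), green(d).
Round 4: r15 [large(d) → active(d)]. New: active(d).

active(d), approved(y), blue(d), closed(d), cold(d), flagged(y), green(d), has_feathers(d), large(d), metal(node1), ready(d), swims(d), valid(node1), visible(y), wooden(node1)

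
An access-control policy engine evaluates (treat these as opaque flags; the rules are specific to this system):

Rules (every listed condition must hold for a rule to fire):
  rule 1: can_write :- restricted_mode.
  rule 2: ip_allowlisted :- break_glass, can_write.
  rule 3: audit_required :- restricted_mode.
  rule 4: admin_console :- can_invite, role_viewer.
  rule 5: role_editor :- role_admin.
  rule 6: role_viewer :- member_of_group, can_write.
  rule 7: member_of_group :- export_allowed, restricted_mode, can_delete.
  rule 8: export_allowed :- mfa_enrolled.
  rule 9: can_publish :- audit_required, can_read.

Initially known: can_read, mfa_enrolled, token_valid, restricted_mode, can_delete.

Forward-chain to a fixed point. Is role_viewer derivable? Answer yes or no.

yes

Round 1 — rule 1, rule 3, rule 8, derive can_write, audit_required, export_allowed.
Round 2 — rule 7, rule 9, derive member_of_group, can_publish.
Round 3 — rule 6, derive role_viewer.
role_viewer appears in round 3, so it is derivable.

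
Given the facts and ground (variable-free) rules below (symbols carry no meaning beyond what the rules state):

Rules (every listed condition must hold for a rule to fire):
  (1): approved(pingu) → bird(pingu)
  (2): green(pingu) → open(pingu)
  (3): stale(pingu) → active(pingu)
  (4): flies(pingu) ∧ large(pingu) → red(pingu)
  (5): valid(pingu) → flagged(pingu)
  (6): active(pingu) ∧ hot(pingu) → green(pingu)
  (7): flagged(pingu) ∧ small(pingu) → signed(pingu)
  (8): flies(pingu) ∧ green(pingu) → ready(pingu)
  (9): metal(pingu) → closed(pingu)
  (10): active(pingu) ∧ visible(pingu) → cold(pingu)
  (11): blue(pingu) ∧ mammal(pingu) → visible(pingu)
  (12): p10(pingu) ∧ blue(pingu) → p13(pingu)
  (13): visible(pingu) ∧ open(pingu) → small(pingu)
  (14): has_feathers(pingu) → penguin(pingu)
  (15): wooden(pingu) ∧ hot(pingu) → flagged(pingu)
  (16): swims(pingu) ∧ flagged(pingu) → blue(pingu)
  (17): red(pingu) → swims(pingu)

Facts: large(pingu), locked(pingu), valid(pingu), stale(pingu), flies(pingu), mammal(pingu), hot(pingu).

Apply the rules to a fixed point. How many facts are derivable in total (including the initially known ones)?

Round 1: (3) [stale(pingu) → active(pingu)]; (4) [flies(pingu) ∧ large(pingu) → red(pingu)]; (5) [valid(pingu) → flagged(pingu)]. New: active(pingu), red(pingu), flagged(pingu).
Round 2: (6) [active(pingu) ∧ hot(pingu) → green(pingu)]; (17) [red(pingu) → swims(pingu)]. New: green(pingu), swims(pingu).
Round 3: (2) [green(pingu) → open(pingu)]; (8) [flies(pingu) ∧ green(pingu) → ready(pingu)]; (16) [swims(pingu) ∧ flagged(pingu) → blue(pingu)]. New: open(pingu), ready(pingu), blue(pingu).
Round 4: (11) [blue(pingu) ∧ mammal(pingu) → visible(pingu)]. New: visible(pingu).
Round 5: (10) [active(pingu) ∧ visible(pingu) → cold(pingu)]; (13) [visible(pingu) ∧ open(pingu) → small(pingu)]. New: cold(pingu), small(pingu).
Round 6: (7) [flagged(pingu) ∧ small(pingu) → signed(pingu)]. New: signed(pingu).
Closure: {active(pingu), blue(pingu), cold(pingu), flagged(pingu), flies(pingu), green(pingu), hot(pingu), large(pingu), locked(pingu), mammal(pingu), open(pingu), ready(pingu), red(pingu), signed(pingu), small(pingu), stale(pingu), swims(pingu), valid(pingu), visible(pingu)} — 19 facts.

19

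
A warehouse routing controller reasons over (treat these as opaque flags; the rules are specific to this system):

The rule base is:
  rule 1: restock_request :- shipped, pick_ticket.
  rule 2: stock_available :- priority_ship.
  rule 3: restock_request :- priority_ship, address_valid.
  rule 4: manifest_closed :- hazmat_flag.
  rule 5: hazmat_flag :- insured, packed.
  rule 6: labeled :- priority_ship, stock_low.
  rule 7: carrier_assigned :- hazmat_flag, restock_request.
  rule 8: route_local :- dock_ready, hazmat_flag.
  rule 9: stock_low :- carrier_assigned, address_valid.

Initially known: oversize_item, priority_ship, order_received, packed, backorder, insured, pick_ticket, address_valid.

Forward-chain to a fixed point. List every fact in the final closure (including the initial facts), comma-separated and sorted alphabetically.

[1] rule 2 [stock_available :- priority_ship.]; rule 3 [restock_request :- priority_ship, address_valid.]; rule 5 [hazmat_flag :- insured, packed.]. ⇒ new: stock_available, restock_request, hazmat_flag.
[2] rule 4 [manifest_closed :- hazmat_flag.]; rule 7 [carrier_assigned :- hazmat_flag, restock_request.]. ⇒ new: manifest_closed, carrier_assigned.
[3] rule 9 [stock_low :- carrier_assigned, address_valid.]. ⇒ new: stock_low.
[4] rule 6 [labeled :- priority_ship, stock_low.]. ⇒ new: labeled.

address_valid, backorder, carrier_assigned, hazmat_flag, insured, labeled, manifest_closed, order_received, oversize_item, packed, pick_ticket, priority_ship, restock_request, stock_available, stock_low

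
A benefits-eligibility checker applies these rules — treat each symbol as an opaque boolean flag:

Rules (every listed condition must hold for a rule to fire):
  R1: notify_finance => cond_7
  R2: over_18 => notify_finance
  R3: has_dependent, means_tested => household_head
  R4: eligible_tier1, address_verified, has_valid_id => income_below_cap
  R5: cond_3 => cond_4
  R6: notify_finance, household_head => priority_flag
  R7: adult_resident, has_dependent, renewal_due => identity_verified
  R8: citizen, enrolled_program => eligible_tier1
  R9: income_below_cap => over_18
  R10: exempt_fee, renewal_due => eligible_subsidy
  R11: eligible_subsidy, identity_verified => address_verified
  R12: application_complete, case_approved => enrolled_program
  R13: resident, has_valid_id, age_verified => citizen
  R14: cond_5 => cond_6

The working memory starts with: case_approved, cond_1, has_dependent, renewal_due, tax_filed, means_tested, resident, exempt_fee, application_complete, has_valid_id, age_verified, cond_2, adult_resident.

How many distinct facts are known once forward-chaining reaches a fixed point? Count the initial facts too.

Round 1: R3 [has_dependent, means_tested => household_head]; R7 [adult_resident, has_dependent, renewal_due => identity_verified]; R10 [exempt_fee, renewal_due => eligible_subsidy]; R12 [application_complete, case_approved => enrolled_program]; R13 [resident, has_valid_id, age_verified => citizen]. New: household_head, identity_verified, eligible_subsidy, enrolled_program, citizen.
Round 2: R8 [citizen, enrolled_program => eligible_tier1]; R11 [eligible_subsidy, identity_verified => address_verified]. New: eligible_tier1, address_verified.
Round 3: R4 [eligible_tier1, address_verified, has_valid_id => income_below_cap]. New: income_below_cap.
Round 4: R9 [income_below_cap => over_18]. New: over_18.
Round 5: R2 [over_18 => notify_finance]. New: notify_finance.
Round 6: R1 [notify_finance => cond_7]; R6 [notify_finance, household_head => priority_flag]. New: cond_7, priority_flag.
Closure: {address_verified, adult_resident, age_verified, application_complete, case_approved, citizen, cond_1, cond_2, cond_7, eligible_subsidy, eligible_tier1, enrolled_program, exempt_fee, has_dependent, has_valid_id, household_head, identity_verified, income_below_cap, means_tested, notify_finance, over_18, priority_flag, renewal_due, resident, tax_filed} — 25 facts.

25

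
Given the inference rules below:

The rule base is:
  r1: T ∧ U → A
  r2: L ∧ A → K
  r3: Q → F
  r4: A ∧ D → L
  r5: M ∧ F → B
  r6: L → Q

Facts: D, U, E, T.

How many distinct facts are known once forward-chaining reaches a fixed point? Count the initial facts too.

[1] r1 [T ∧ U → A]. ⇒ new: A.
[2] r4 [A ∧ D → L]. ⇒ new: L.
[3] r2 [L ∧ A → K]; r6 [L → Q]. ⇒ new: K, Q.
[4] r3 [Q → F]. ⇒ new: F.
Closure: {A, D, E, F, K, L, Q, T, U} — 9 facts.

9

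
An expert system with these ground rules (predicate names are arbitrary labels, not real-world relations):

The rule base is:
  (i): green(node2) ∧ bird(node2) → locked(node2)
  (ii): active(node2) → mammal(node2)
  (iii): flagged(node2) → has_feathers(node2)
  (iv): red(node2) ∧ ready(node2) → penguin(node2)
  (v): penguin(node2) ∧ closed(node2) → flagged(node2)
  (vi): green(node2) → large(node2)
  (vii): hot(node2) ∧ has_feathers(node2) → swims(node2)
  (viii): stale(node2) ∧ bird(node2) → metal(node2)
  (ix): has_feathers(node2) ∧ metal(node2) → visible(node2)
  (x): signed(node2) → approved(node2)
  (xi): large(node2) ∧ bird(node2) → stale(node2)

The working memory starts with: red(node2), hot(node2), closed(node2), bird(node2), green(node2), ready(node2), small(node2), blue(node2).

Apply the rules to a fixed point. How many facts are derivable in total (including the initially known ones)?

Round 1 — (i), (iv), (vi), derive locked(node2), penguin(node2), large(node2).
Round 2 — (v), (xi), derive flagged(node2), stale(node2).
Round 3 — (iii), (viii), derive has_feathers(node2), metal(node2).
Round 4 — (vii), (ix), derive swims(node2), visible(node2).
Closure: {bird(node2), blue(node2), closed(node2), flagged(node2), green(node2), has_feathers(node2), hot(node2), large(node2), locked(node2), metal(node2), penguin(node2), ready(node2), red(node2), small(node2), stale(node2), swims(node2), visible(node2)} — 17 facts.

17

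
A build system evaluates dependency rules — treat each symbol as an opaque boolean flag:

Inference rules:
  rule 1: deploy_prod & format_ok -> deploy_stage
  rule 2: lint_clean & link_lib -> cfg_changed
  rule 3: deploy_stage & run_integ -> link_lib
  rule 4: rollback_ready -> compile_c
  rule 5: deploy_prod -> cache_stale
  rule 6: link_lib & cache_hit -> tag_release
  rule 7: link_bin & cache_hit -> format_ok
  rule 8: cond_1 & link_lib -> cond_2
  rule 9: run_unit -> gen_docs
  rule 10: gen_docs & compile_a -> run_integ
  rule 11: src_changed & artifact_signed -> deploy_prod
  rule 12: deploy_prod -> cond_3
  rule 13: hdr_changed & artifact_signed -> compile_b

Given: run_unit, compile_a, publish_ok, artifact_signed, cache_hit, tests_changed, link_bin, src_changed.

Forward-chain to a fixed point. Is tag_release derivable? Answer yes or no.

yes

Round 1 fires rule 7, rule 9, rule 11, giving format_ok, gen_docs, deploy_prod.
Round 2 fires rule 1, rule 5, rule 10, rule 12, giving deploy_stage, cache_stale, run_integ, cond_3.
Round 3 fires rule 3, giving link_lib.
Round 4 fires rule 6, giving tag_release.
tag_release appears in round 4, so it is derivable.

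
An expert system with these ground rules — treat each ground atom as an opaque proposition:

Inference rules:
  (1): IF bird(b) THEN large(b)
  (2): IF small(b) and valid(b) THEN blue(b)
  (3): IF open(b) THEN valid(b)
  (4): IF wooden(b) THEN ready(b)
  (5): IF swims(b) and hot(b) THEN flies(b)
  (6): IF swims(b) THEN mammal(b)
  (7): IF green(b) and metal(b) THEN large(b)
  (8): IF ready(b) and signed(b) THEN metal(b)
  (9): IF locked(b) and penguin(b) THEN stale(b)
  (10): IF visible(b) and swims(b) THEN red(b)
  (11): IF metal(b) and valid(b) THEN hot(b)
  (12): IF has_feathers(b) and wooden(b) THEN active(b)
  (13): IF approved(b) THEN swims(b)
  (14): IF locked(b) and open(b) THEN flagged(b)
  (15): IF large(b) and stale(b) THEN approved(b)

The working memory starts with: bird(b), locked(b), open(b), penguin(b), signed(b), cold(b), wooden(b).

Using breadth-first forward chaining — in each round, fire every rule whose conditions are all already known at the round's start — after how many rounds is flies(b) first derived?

Round 1 fires (1), (3), (4), (9), (14), giving large(b), valid(b), ready(b), stale(b), flagged(b).
Round 2 fires (8), (15), giving metal(b), approved(b).
Round 3 fires (11), (13), giving hot(b), swims(b).
Round 4 fires (5), (6), giving flies(b), mammal(b).
flies(b) first appears in round 4.

4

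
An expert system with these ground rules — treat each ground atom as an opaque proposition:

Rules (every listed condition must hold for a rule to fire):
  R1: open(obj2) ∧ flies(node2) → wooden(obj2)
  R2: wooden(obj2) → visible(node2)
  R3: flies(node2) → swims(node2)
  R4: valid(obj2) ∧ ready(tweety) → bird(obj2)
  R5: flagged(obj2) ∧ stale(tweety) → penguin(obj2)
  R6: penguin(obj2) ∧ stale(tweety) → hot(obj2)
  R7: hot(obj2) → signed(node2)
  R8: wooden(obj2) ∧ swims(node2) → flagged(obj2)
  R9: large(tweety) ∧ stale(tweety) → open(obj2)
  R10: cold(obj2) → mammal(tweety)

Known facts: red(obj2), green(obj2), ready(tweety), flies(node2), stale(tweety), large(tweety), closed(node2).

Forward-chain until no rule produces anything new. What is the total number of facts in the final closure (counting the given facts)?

Round 1: R3 [flies(node2) → swims(node2)]; R9 [large(tweety) ∧ stale(tweety) → open(obj2)]. Adds swims(node2), open(obj2).
Round 2: R1 [open(obj2) ∧ flies(node2) → wooden(obj2)]. Adds wooden(obj2).
Round 3: R2 [wooden(obj2) → visible(node2)]; R8 [wooden(obj2) ∧ swims(node2) → flagged(obj2)]. Adds visible(node2), flagged(obj2).
Round 4: R5 [flagged(obj2) ∧ stale(tweety) → penguin(obj2)]. Adds penguin(obj2).
Round 5: R6 [penguin(obj2) ∧ stale(tweety) → hot(obj2)]. Adds hot(obj2).
Round 6: R7 [hot(obj2) → signed(node2)]. Adds signed(node2).
Closure: {closed(node2), flagged(obj2), flies(node2), green(obj2), hot(obj2), large(tweety), open(obj2), penguin(obj2), ready(tweety), red(obj2), signed(node2), stale(tweety), swims(node2), visible(node2), wooden(obj2)} — 15 facts.

15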